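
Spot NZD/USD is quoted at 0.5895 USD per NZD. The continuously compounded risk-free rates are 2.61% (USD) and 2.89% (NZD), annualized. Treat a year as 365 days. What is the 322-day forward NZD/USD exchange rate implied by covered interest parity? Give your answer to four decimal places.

0.5880

F = S·e^((r_USD − r_NZD)T) = 0.5895 · e^((0.0261 − 0.0289) × 322/365)
= 0.5895 · e^-0.002470 = 0.5895 × 0.997533
F = 0.5880 USD per NZD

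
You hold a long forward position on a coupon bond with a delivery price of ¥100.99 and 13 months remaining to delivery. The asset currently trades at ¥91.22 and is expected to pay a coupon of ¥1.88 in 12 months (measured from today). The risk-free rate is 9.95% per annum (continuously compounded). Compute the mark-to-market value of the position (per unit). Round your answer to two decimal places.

-¥1.15

PV(remaining coupons) I = 1.88·e^(−0.0995·12/12) = 1.7019
Current forward F = (S − I)·e^(rT) = (91.22 − 1.7019)·e^(0.0995·13/12) = 89.5181 × 1.113816 = 99.7067
Value (long) = (F − K)·e^(−rT) = (99.7067 − 100.99) × 0.897815 = -1.1522
Value = -¥1.15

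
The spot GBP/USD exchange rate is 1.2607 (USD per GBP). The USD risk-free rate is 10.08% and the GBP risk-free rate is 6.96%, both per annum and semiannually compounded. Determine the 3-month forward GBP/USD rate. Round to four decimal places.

By covered interest parity, F = S · (1+r_USD/2)^(2T) / (1+r_GBP/2)^(2T)
= 1.2607 × 1.024890 / 1.017251 = 1.2607 × 1.007509
F = 1.2702 USD per GBP

1.2702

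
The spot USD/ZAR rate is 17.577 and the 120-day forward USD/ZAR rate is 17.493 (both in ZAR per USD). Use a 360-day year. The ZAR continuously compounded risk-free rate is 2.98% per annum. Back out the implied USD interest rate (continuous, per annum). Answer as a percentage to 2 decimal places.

4.42%

F = S·e^((r_ZAR − r_USD)T) ⇒ r_USD = r_ZAR − ln(F/S)/T
ln(17.493/17.577) = -0.004790; /(120/360) = -0.014370
r_USD = 0.0298 + 0.014370 = 0.044170
r_USD = 4.42%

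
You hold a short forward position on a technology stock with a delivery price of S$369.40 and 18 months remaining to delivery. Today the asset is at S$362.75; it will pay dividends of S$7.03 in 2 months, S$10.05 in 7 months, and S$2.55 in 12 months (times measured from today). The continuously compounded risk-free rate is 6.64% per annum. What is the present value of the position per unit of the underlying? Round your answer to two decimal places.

-S$9.36

PV(remaining dividends) I = 7.03·e^(−0.0664·2/12) + 10.05·e^(−0.0664·7/12) + 2.55·e^(−0.0664·12/12) = 19.0070
Current forward F = (S − I)·e^(rT) = (362.75 − 19.0070)·e^(0.0664·18/12) = 343.7430 × 1.104729 = 379.7429
Value (long) = (F − K)·e^(−rT) = (379.7429 − 369.40) × 0.905199 = 9.3624
Short position value = −(long value) = -S$9.36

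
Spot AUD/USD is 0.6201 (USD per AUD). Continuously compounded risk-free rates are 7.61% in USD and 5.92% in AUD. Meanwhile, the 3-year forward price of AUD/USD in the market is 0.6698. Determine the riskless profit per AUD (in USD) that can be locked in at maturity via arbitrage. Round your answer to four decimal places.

0.0175 per AUD (in USD)

Fair forward: F* = S·e^(carry·T), with carry = (r_USD − r_AUD) = 0.0761 − 0.0592 = 0.0169
F* = 0.6201 · e^(0.0169 × 3) = 0.6201 · e^0.050700 = 0.6201 × 1.052007 = 0.6523
Market 0.6698 > fair 0.6523: forward overpriced → cash-and-carry (buy spot, short the forward).
At maturity, profit = |F_mkt − F*| = |0.6698 − 0.6523| = 0.0175 per AUD (in USD)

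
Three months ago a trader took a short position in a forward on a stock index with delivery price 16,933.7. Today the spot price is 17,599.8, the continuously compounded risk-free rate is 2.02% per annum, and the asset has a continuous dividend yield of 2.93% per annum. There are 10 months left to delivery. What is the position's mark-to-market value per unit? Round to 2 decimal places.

-524.24

Current fair forward for the remaining 10 months: F = S·e^((r − q)·T), (r − q) = 0.0202 − 0.0293 = -0.0091
F = 17599.8 · e^(-0.0091 × 10/12) = 17599.8 × 0.99244535 = 17466.8397
Value of long forward = (F − K)·e^(−rT) = (17466.8397 − 16933.7) · e^(−0.0202·10/12)
= 533.1397 × 0.98330756 = 524.24
Short position value = −(long value) = -524.24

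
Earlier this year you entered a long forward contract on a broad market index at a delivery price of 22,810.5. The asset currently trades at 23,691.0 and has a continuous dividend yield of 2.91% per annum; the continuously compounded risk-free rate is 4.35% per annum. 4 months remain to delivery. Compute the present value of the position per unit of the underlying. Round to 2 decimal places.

Current fair forward for the remaining 4 months: F = S·e^((r − q)·T), (r − q) = 0.0435 − 0.0291 = 0.0144
F = 23691.0 · e^(0.0144 × 4/12) = 23691.0 × 1.00481154 = 23804.9902
Value of long forward = (F − K)·e^(−rT) = (23804.9902 − 22810.5) · e^(−0.0435·4/12)
= 994.4902 × 0.98560462 = 980.17

980.17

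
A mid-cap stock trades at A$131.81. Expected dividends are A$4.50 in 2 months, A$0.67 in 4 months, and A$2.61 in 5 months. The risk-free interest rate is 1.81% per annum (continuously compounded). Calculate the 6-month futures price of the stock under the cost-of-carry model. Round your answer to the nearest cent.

A$125.20

PV(dividends) I = 4.50·e^(−0.0181·2/12) + 0.67·e^(−0.0181·4/12) + 2.61·e^(−0.0181·5/12)
I = 4.4864 + 0.6660 + 2.5904 = 7.7428
F = (S − I)·e^(rT) = (131.81 − 7.7428) · e^(0.0181·6/12)
= 124.0672 · e^0.009050 = 124.0672 × 1.009091 = A$125.20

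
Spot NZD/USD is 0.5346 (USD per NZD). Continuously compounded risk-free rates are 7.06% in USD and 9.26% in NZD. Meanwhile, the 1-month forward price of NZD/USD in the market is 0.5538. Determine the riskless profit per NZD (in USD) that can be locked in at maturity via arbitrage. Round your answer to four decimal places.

0.0202 per NZD (in USD)

Fair forward: F* = S·e^(carry·T), with carry = (r_USD − r_NZD) = 0.0706 − 0.0926 = -0.0220
F* = 0.5346 · e^(-0.0220 × 1/12) = 0.5346 · e^-0.001833 = 0.5346 × 0.998169 = 0.5336
Market 0.5538 > fair 0.5336: forward overpriced → cash-and-carry (buy spot, short the forward).
At maturity, profit = |F_mkt − F*| = |0.5538 − 0.5336| = 0.0202 per NZD (in USD)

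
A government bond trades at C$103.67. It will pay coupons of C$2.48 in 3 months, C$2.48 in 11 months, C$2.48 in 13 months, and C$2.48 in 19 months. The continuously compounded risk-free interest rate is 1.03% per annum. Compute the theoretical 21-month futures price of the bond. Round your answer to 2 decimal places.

C$95.55

PV(coupons) I = 2.48·e^(−0.0103·3/12) + 2.48·e^(−0.0103·11/12) + 2.48·e^(−0.0103·13/12) + 2.48·e^(−0.0103·19/12)
I = 2.4736 + 2.4567 + 2.4525 + 2.4399 = 9.8227
F = (S − I)·e^(rT) = (103.67 − 9.8227) · e^(0.0103·21/12)
= 93.8473 · e^0.018025 = 93.8473 × 1.018188 = C$95.55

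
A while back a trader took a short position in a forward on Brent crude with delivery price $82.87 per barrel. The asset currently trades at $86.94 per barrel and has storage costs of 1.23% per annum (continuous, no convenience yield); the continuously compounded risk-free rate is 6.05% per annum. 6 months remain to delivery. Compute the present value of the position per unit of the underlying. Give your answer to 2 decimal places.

Current fair forward for the remaining 6 months: F = S·e^((r + u)·T), (r + u) = 0.0605 + 0.0123 = 0.0728
F = 86.94 · e^(0.0728 × 6/12) = 86.94 × 1.037071 = 90.1630
Value of long forward = (F − K)·e^(−rT) = (90.1630 − 82.87) · e^(−0.0605·6/12)
= 7.2930 × 0.970203 = 7.08
Short position value = −(long value) = -$7.08

-$7.08 per barrel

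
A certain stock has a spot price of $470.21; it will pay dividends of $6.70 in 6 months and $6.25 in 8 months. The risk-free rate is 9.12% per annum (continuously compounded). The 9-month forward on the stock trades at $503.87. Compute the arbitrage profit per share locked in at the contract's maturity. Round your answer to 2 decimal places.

$13.52 per share

PV(dividends) I = 6.70·e^(−0.0912·6/12) + 6.25·e^(−0.0912·8/12) = 12.2827
Fair forward F* = (S − I)·e^(rT) = (470.21 − 12.2827)·e^0.068400 = 457.9273 × 1.070794 = 490.3458
Market $503.87 > fair 490.3458: forward overpriced → cash-and-carry (borrow at r, buy the stock and collect the dividends, short the forward).
Profit at T = |F_mkt − F*| = |503.87 − 490.3458| = $13.52 per share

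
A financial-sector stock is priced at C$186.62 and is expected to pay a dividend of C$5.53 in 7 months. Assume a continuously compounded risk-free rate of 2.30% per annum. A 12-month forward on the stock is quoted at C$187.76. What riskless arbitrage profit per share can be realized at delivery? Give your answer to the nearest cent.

PV(dividends) I = 5.53·e^(−0.0230·7/12) = 5.4563
Fair forward F* = (S − I)·e^(rT) = (186.62 − 5.4563)·e^0.023000 = 181.1637 × 1.023267 = 185.3788
Market C$187.76 > fair 185.3788: forward overpriced → cash-and-carry (borrow at r, buy the stock and collect the dividends, short the forward).
Profit at T = |F_mkt − F*| = |187.76 − 185.3788| = C$2.38 per share

C$2.38 per share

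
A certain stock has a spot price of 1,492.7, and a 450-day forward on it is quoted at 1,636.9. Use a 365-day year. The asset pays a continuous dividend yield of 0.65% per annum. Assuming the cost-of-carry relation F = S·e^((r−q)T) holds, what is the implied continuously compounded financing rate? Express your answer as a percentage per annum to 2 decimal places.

8.13%

From F = S·e^((r−q)T): (r − q) = ln(F/S)/T
ln(1636.9/1492.7) = ln(1.096603) = 0.092217
(r − q) = 0.092217 / (450/365) = 0.074798
r = ln(F/S)/T + q = 0.074798 + 0.0065 = 0.081298
r = 8.13%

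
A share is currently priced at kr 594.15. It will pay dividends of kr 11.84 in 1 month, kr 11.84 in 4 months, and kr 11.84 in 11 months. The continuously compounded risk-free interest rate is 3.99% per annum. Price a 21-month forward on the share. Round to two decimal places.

kr 599.70

PV(dividends) I = 11.84·e^(−0.0399·1/12) + 11.84·e^(−0.0399·4/12) + 11.84·e^(−0.0399·11/12)
I = 11.8007 + 11.6836 + 11.4148 = 34.8991
F = (S − I)·e^(rT) = (594.15 − 34.8991) · e^(0.0399·21/12)
= 559.2509 · e^0.069825 = 559.2509 × 1.072321 = kr 599.70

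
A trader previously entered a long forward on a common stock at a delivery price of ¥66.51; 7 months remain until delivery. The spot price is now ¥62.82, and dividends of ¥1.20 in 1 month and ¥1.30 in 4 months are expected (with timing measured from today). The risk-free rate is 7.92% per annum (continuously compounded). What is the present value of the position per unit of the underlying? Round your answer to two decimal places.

-¥3.15

PV(remaining dividends) I = 1.20·e^(−0.0792·1/12) + 1.30·e^(−0.0792·4/12) = 2.4582
Current forward F = (S − I)·e^(rT) = (62.82 − 2.4582)·e^(0.0792·7/12) = 60.3618 × 1.047284 = 63.2159
Value (long) = (F − K)·e^(−rT) = (63.2159 − 66.51) × 0.954851 = -3.1454
Value = -¥3.15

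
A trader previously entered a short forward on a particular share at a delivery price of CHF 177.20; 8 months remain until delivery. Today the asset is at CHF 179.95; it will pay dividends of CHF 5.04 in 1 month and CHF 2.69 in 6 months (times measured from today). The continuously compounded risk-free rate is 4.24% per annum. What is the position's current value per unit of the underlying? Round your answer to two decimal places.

PV(remaining dividends) I = 5.04·e^(−0.0424·1/12) + 2.69·e^(−0.0424·6/12) = 7.6558
Current forward F = (S − I)·e^(rT) = (179.95 − 7.6558)·e^(0.0424·8/12) = 172.2942 × 1.028670 = 177.2339
Value (long) = (F − K)·e^(−rT) = (177.2339 − 177.20) × 0.972129 = 0.0330
Short position value = −(long value) = -CHF 0.03

-CHF 0.03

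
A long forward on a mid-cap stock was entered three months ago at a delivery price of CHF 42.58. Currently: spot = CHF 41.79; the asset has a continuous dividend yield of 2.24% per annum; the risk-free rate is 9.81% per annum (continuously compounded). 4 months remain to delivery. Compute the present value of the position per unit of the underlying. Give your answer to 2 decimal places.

Current fair forward for the remaining 4 months: F = S·e^((r − q)·T), (r − q) = 0.0981 − 0.0224 = 0.0757
F = 41.79 · e^(0.0757 × 4/12) = 41.79 × 1.025554 = 42.8579
Value of long forward = (F − K)·e^(−rT) = (42.8579 − 42.58) · e^(−0.0981·4/12)
= 0.2779 × 0.967829 = 0.27

CHF 0.27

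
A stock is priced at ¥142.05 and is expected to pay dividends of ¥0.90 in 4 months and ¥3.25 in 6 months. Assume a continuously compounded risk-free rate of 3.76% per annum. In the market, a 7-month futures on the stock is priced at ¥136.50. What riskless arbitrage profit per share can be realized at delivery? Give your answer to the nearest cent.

¥4.53 per share

PV(dividends) I = 0.90·e^(−0.0376·4/12) + 3.25·e^(−0.0376·6/12) = 4.0783
Fair futures F* = (S − I)·e^(rT) = (142.05 − 4.0783)·e^0.021933 = 137.9717 × 1.022175 = 141.0312
Market ¥136.50 < fair 141.0312: forward underpriced → reverse cash-and-carry (short the stock, invest proceeds at r, pay the dividends, go long the forward).
Profit at T = |F_mkt − F*| = |136.50 − 141.0312| = ¥4.53 per share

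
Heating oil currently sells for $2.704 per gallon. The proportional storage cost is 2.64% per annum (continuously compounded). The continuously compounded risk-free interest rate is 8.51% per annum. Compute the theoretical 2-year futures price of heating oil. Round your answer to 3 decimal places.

$3.380 per gallon

Net carry = r + u − y = 0.0851 + 0.0264 − 0.0000 = 0.1115
F = S·e^((r+u−y)T) = 2.704 · e^(0.1115 × 2) = 2.704 · e^0.223000
= 2.704 × 1.249821 = $3.380 per gallon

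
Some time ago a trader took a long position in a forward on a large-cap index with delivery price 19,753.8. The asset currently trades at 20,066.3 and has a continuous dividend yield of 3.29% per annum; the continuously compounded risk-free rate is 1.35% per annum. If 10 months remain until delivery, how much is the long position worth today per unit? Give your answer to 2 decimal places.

Current fair forward for the remaining 10 months: F = S·e^((r − q)·T), (r − q) = 0.0135 − 0.0329 = -0.0194
F = 20066.3 · e^(-0.0194 × 10/12) = 20066.3 × 0.98396331 = 19744.5030
Value of long forward = (F − K)·e^(−rT) = (19744.5030 − 19753.8) · e^(−0.0135·10/12)
= -9.2970 × 0.98881304 = -9.19

-9.19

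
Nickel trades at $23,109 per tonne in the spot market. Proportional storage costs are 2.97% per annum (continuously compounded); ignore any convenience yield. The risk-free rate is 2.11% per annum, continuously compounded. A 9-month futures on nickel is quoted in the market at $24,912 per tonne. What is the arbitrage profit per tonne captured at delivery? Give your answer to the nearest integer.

Fair futures: F* = S·e^(carry·T), with carry = (r + u) = 0.0211 + 0.0297 = 0.0508
F* = 23109 · e^(0.0508 × 9/12) = 23109 · e^0.038100 = 23109 × 1.038835 = $24006.4380
Market $24912 > fair $24006.4380: forward overpriced → cash-and-carry (buy spot, short the forward).
At maturity, profit = |F_mkt − F*| = |24912 − 24006.4380| = $906 per tonne

$906 per tonne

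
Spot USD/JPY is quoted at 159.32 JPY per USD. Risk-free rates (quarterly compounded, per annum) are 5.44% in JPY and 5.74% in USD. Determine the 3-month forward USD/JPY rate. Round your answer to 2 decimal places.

By covered interest parity, F = S · (1+r_JPY/4)^(4T) / (1+r_USD/4)^(4T)
= 159.32 × 1.013600 / 1.014350 = 159.32 × 0.999261
F = 159.20 JPY per USD

159.20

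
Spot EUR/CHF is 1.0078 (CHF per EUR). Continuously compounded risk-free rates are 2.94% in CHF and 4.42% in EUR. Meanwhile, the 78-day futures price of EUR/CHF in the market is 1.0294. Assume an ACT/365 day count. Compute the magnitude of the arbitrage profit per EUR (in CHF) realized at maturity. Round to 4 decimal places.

Fair futures: F* = S·e^(carry·T), with carry = (r_CHF − r_EUR) = 0.0294 − 0.0442 = -0.0148
F* = 1.0078 · e^(-0.0148 × 78/365) = 1.0078 · e^-0.003163 = 1.0078 × 0.996842 = 1.0046
Market 1.0294 > fair 1.0046: forward overpriced → cash-and-carry (buy spot, short the forward).
At maturity, profit = |F_mkt − F*| = |1.0294 − 1.0046| = 0.0248 per EUR (in CHF)

0.0248 per EUR (in CHF)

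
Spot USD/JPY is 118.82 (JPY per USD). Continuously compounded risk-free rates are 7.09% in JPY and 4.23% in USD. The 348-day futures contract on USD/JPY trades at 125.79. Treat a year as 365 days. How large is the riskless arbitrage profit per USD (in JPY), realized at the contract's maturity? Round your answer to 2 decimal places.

Fair futures: F* = S·e^(carry·T), with carry = (r_JPY − r_USD) = 0.0709 − 0.0423 = 0.0286
F* = 118.82 · e^(0.0286 × 348/365) = 118.82 · e^0.027268 = 118.82 × 1.027643 = 122.1045
Market 125.79 > fair 122.1045: forward overpriced → cash-and-carry (buy spot, short the forward).
At maturity, profit = |F_mkt − F*| = |125.79 − 122.1045| = 3.69 per USD (in JPY)

3.69 per USD (in JPY)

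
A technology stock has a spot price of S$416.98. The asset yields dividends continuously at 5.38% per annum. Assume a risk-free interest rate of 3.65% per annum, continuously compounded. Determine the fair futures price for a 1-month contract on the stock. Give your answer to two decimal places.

F = S·e^((r − q)T) = 416.98 · e^((0.0365 − 0.0538) × 1/12)
= 416.98 · e^-0.001442 = 416.98 × 0.998559
F = S$416.38

S$416.38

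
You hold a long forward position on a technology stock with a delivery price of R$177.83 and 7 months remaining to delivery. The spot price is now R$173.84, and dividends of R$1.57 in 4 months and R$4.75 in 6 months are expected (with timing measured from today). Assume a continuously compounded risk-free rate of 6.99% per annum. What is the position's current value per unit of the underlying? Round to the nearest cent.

-R$3.01

PV(remaining dividends) I = 1.57·e^(−0.0699·4/12) + 4.75·e^(−0.0699·6/12) = 6.1207
Current forward F = (S − I)·e^(rT) = (173.84 − 6.1207)·e^(0.0699·7/12) = 167.7193 × 1.041618 = 174.6994
Value (long) = (F − K)·e^(−rT) = (174.6994 − 177.83) × 0.960045 = -3.0055
Value = -R$3.01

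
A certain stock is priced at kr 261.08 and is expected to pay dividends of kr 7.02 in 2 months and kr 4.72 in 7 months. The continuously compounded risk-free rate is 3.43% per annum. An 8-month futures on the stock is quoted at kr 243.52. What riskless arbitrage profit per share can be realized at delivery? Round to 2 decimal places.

PV(dividends) I = 7.02·e^(−0.0343·2/12) + 4.72·e^(−0.0343·7/12) = 11.6065
Fair futures F* = (S − I)·e^(rT) = (261.08 − 11.6065)·e^0.022867 = 249.4735 × 1.023130 = 255.2438
Market kr 243.52 < fair 255.2438: forward underpriced → reverse cash-and-carry (short the stock, invest proceeds at r, pay the dividends, go long the forward).
Profit at T = |F_mkt − F*| = |243.52 − 255.2438| = kr 11.72 per share

kr 11.72 per share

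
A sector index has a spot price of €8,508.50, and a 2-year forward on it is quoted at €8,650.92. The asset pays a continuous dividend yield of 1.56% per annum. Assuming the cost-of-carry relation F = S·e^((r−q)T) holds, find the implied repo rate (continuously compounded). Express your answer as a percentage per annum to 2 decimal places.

From F = S·e^((r−q)T): (r − q) = ln(F/S)/T
ln(8650.92/8508.50) = ln(1.016739) = 0.016600
(r − q) = 0.016600 / (2) = 0.008300
r = ln(F/S)/T + q = 0.008300 + 0.0156 = 0.023900
r = 2.39%

2.39%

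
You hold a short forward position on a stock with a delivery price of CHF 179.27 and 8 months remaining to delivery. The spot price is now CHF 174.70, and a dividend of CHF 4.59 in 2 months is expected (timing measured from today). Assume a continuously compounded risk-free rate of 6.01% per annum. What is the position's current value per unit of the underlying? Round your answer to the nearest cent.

CHF 2.07

PV(remaining dividends) I = 4.59·e^(−0.0601·2/12) = 4.5443
Current forward F = (S − I)·e^(rT) = (174.70 − 4.5443)·e^(0.0601·8/12) = 170.1557 × 1.040880 = 177.1117
Value (long) = (F − K)·e^(−rT) = (177.1117 − 179.27) × 0.960725 = -2.0735
Short position value = −(long value) = CHF 2.07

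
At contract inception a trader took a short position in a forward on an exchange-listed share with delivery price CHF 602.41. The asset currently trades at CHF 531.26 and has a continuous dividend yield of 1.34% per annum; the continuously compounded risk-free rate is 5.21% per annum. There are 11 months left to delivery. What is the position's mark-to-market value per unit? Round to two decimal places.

CHF 49.54

Current fair forward for the remaining 11 months: F = S·e^((r − q)·T), (r − q) = 0.0521 − 0.0134 = 0.0387
F = 531.26 · e^(0.0387 × 11/12) = 531.26 × 1.036112 = 550.4449
Value of long forward = (F − K)·e^(−rT) = (550.4449 − 602.41) · e^(−0.0521·11/12)
= -51.9651 × 0.953364 = -49.54
Short position value = −(long value) = CHF 49.54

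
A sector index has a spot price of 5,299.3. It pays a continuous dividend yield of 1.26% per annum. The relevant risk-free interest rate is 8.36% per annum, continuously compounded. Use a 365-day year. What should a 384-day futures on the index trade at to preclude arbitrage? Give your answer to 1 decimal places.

5,710.3

F = S·e^((r − q)T) = 5299.3 · e^((0.0836 − 0.0126) × 384/365)
= 5299.3 · e^0.074696 = 5299.3 × 1.077557
F = 5,710.3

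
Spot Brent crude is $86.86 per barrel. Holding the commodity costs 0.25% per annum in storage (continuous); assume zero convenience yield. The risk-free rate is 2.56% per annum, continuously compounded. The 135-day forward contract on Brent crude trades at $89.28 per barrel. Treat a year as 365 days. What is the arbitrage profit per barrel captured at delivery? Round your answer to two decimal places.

Fair forward: F* = S·e^(carry·T), with carry = (r + u) = 0.0256 + 0.0025 = 0.0281
F* = 86.86 · e^(0.0281 × 135/365) = 86.86 · e^0.010393 = 86.86 × 1.010447 = $87.7674
Market $89.28 > fair $87.7674: forward overpriced → cash-and-carry (buy spot, short the forward).
At maturity, profit = |F_mkt − F*| = |89.28 − 87.7674| = $1.51 per barrel

$1.51 per barrel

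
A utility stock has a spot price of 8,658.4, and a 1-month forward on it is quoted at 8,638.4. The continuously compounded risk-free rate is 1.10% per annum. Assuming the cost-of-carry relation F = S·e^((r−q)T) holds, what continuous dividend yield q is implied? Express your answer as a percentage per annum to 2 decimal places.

From F = S·e^((r−q)T): (r − q) = ln(F/S)/T
ln(8638.4/8658.4) = ln(0.997690) = -0.002313
(r − q) = -0.002313 / (1/12) = -0.027756
q = r − ln(F/S)/T = 0.0110 + 0.027756 = 0.038756
q = 3.88%

3.88%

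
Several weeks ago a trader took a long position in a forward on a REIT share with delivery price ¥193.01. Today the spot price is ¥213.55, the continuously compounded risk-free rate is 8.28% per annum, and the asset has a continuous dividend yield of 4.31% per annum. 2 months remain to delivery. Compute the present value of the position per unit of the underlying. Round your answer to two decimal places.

¥21.66

Current fair forward for the remaining 2 months: F = S·e^((r − q)·T), (r − q) = 0.0828 − 0.0431 = 0.0397
F = 213.55 · e^(0.0397 × 2/12) = 213.55 × 1.006639 = 214.9678
Value of long forward = (F − K)·e^(−rT) = (214.9678 − 193.01) · e^(−0.0828·2/12)
= 21.9578 × 0.986295 = 21.66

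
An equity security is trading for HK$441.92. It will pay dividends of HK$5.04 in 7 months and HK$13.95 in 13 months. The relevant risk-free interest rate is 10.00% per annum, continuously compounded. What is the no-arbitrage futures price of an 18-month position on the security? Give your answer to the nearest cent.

PV(dividends) I = 5.04·e^(−0.1000·7/12) + 13.95·e^(−0.1000·13/12)
I = 4.7544 + 12.5177 = 17.2721
F = (S − I)·e^(rT) = (441.92 − 17.2721) · e^(0.1000·18/12)
= 424.6479 · e^0.150000 = 424.6479 × 1.161834 = HK$493.37

HK$493.37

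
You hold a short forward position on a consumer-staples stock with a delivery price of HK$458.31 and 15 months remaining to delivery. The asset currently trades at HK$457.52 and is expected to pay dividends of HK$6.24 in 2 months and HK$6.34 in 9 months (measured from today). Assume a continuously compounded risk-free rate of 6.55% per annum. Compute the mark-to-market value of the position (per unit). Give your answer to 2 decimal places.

-HK$23.03

PV(remaining dividends) I = 6.24·e^(−0.0655·2/12) + 6.34·e^(−0.0655·9/12) = 12.2083
Current forward F = (S − I)·e^(rT) = (457.52 − 12.2083)·e^(0.0655·15/12) = 445.3117 × 1.085320 = 483.3057
Value (long) = (F − K)·e^(−rT) = (483.3057 − 458.31) × 0.921387 = 23.0307
Short position value = −(long value) = -HK$23.03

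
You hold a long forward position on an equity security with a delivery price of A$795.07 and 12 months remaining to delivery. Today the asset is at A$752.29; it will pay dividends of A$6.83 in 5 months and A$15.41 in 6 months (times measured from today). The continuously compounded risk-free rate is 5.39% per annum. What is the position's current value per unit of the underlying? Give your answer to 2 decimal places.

-A$22.74

PV(remaining dividends) I = 6.83·e^(−0.0539·5/12) + 15.41·e^(−0.0539·6/12) = 21.6786
Current forward F = (S − I)·e^(rT) = (752.29 − 21.6786)·e^(0.0539·12/12) = 730.6114 × 1.055379 = 771.0719
Value (long) = (F − K)·e^(−rT) = (771.0719 − 795.07) × 0.947527 = -22.7388
Value = -A$22.74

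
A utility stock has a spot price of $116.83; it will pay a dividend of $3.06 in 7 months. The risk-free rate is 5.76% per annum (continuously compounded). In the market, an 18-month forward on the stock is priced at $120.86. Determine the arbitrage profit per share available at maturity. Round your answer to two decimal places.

PV(dividends) I = 3.06·e^(−0.0576·7/12) = 2.9589
Fair forward F* = (S − I)·e^(rT) = (116.83 − 2.9589)·e^0.086400 = 113.8711 × 1.090242 = 124.1471
Market $120.86 < fair 124.1471: forward underpriced → reverse cash-and-carry (short the stock, invest proceeds at r, pay the dividends, go long the forward).
Profit at T = |F_mkt − F*| = |120.86 − 124.1471| = $3.29 per share

$3.29 per share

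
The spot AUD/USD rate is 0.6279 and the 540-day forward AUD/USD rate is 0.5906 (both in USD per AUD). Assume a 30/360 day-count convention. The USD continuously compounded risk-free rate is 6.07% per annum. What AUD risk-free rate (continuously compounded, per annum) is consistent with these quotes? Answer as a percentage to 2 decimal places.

F = S·e^((r_USD − r_AUD)T) ⇒ r_AUD = r_USD − ln(F/S)/T
ln(0.5906/0.6279) = -0.061242; /(540/360) = -0.040828
r_AUD = 0.0607 + 0.040828 = 0.101528
r_AUD = 10.15%

10.15%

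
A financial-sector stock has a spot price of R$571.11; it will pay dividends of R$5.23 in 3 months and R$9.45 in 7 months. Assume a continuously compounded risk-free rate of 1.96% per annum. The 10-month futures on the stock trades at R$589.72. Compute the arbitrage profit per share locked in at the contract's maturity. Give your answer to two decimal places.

R$23.99 per share

PV(dividends) I = 5.23·e^(−0.0196·3/12) + 9.45·e^(−0.0196·7/12) = 14.5470
Fair futures F* = (S − I)·e^(rT) = (571.11 − 14.5470)·e^0.016333 = 556.5630 × 1.016467 = 565.7279
Market R$589.72 > fair 565.7279: forward overpriced → cash-and-carry (borrow at r, buy the stock and collect the dividends, short the forward).
Profit at T = |F_mkt − F*| = |589.72 − 565.7279| = R$23.99 per share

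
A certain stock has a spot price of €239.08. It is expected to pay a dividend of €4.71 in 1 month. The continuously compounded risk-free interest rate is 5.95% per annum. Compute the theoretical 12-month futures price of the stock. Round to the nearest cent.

PV(dividends) I = 4.71·e^(−0.0595·1/12)
I = 4.6867
F = (S − I)·e^(rT) = (239.08 − 4.6867) · e^(0.0595·12/12)
= 234.3933 · e^0.059500 = 234.3933 × 1.061306 = €248.76

€248.76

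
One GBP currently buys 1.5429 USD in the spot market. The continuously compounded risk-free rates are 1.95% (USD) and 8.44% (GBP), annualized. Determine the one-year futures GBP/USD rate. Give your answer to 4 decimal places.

F = S·e^((r_USD − r_GBP)T) = 1.5429 · e^((0.0195 − 0.0844) × 12/12)
= 1.5429 · e^-0.064900 = 1.5429 × 0.937161
F = 1.4459 USD per GBP

1.4459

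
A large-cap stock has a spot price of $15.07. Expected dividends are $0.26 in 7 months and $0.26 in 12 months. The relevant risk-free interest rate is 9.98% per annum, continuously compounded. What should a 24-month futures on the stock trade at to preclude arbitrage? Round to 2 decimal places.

$17.81

PV(dividends) I = 0.26·e^(−0.0998·7/12) + 0.26·e^(−0.0998·12/12)
I = 0.2453 + 0.2353 = 0.4806
F = (S − I)·e^(rT) = (15.07 − 0.4806) · e^(0.0998·24/12)
= 14.5894 · e^0.199600 = 14.5894 × 1.220914 = $17.81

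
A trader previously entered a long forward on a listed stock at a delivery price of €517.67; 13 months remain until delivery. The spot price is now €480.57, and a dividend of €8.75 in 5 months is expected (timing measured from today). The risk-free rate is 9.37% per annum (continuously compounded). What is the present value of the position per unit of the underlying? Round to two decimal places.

PV(remaining dividends) I = 8.75·e^(−0.0937·5/12) = 8.4150
Current forward F = (S − I)·e^(rT) = (480.57 − 8.4150)·e^(0.0937·13/12) = 472.1550 × 1.106839 = 522.5996
Value (long) = (F − K)·e^(−rT) = (522.5996 − 517.67) × 0.903474 = 4.4538
Value = €4.45

€4.45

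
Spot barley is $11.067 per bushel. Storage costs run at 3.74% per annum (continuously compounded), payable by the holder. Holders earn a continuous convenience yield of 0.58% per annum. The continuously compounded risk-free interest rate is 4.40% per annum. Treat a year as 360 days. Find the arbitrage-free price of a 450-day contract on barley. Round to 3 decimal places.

Net carry = r + u − y = 0.0440 + 0.0374 − 0.0058 = 0.0756
F = S·e^((r+u−y)T) = 11.067 · e^(0.0756 × 450/360) = 11.067 · e^0.094500
= 11.067 × 1.099109 = $12.164 per bushel

$12.164 per bushel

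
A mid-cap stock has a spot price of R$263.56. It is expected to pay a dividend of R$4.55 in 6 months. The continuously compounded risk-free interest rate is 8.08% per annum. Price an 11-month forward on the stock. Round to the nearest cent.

PV(dividends) I = 4.55·e^(−0.0808·6/12)
I = 4.3698
F = (S − I)·e^(rT) = (263.56 − 4.3698) · e^(0.0808·11/12)
= 259.1902 · e^0.074067 = 259.1902 × 1.076879 = R$279.12

R$279.12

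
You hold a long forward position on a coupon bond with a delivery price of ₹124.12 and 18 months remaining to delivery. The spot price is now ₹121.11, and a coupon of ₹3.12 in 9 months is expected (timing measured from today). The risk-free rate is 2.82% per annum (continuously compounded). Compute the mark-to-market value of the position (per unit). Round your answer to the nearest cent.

PV(remaining coupons) I = 3.12·e^(−0.0282·9/12) = 3.0547
Current forward F = (S − I)·e^(rT) = (121.11 − 3.0547)·e^(0.0282·18/12) = 118.0553 × 1.043207 = 123.1561
Value (long) = (F − K)·e^(−rT) = (123.1561 − 124.12) × 0.958582 = -0.9240
Value = -₹0.92

-₹0.92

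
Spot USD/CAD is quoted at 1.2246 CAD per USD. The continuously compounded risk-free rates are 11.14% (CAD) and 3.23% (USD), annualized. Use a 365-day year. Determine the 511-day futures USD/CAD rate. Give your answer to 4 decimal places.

F = S·e^((r_CAD − r_USD)T) = 1.2246 · e^((0.1114 − 0.0323) × 511/365)
= 1.2246 · e^0.110740 = 1.2246 × 1.117104
F = 1.3680 CAD per USD

1.3680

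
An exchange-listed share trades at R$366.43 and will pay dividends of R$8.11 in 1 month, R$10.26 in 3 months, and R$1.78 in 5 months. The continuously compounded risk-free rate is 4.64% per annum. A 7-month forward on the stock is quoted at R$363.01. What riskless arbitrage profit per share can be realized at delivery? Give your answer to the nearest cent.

R$7.04 per share

PV(dividends) I = 8.11·e^(−0.0464·1/12) + 10.26·e^(−0.0464·3/12) + 1.78·e^(−0.0464·5/12) = 19.9663
Fair forward F* = (S − I)·e^(rT) = (366.43 − 19.9663)·e^0.027067 = 346.4637 × 1.027437 = 355.9696
Market R$363.01 > fair 355.9696: forward overpriced → cash-and-carry (borrow at r, buy the stock and collect the dividends, short the forward).
Profit at T = |F_mkt − F*| = |363.01 − 355.9696| = R$7.04 per share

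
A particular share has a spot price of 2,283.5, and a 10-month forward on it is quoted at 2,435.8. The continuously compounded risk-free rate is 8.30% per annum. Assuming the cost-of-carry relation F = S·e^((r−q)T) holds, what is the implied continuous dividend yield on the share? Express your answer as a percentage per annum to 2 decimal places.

From F = S·e^((r−q)T): (r − q) = ln(F/S)/T
ln(2435.8/2283.5) = ln(1.066696) = 0.064566
(r − q) = 0.064566 / (10/12) = 0.077479
q = r − ln(F/S)/T = 0.0830 − 0.077479 = 0.005521
q = 0.55%

0.55%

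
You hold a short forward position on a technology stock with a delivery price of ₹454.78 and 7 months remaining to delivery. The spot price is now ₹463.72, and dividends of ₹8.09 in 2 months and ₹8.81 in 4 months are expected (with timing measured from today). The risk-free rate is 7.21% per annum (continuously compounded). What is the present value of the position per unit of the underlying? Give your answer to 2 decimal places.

-₹11.08

PV(remaining dividends) I = 8.09·e^(−0.0721·2/12) + 8.81·e^(−0.0721·4/12) = 16.5942
Current forward F = (S − I)·e^(rT) = (463.72 − 16.5942)·e^(0.0721·7/12) = 447.1258 × 1.042955 = 466.3321
Value (long) = (F − K)·e^(−rT) = (466.3321 − 454.78) × 0.958814 = 11.0763
Short position value = −(long value) = -₹11.08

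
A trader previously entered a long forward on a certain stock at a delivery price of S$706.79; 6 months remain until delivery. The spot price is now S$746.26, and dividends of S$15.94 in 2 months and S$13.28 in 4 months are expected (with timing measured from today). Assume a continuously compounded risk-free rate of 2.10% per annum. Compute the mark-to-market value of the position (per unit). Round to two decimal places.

PV(remaining dividends) I = 15.94·e^(−0.0210·2/12) + 13.28·e^(−0.0210·4/12) = 29.0717
Current forward F = (S − I)·e^(rT) = (746.26 − 29.0717)·e^(0.0210·6/12) = 717.1883 × 1.010555 = 724.7582
Value (long) = (F − K)·e^(−rT) = (724.7582 − 706.79) × 0.989555 = 17.7805
Value = S$17.78

S$17.78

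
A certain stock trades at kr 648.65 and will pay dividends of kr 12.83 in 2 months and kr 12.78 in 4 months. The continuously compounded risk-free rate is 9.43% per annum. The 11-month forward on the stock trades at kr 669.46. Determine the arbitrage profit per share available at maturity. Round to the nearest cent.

kr 10.48 per share

PV(dividends) I = 12.83·e^(−0.0943·2/12) + 12.78·e^(−0.0943·4/12) = 25.0145
Fair forward F* = (S − I)·e^(rT) = (648.65 − 25.0145)·e^0.086442 = 623.6355 × 1.090288 = 679.9423
Market kr 669.46 < fair 679.9423: forward underpriced → reverse cash-and-carry (short the stock, invest proceeds at r, pay the dividends, go long the forward).
Profit at T = |F_mkt − F*| = |669.46 − 679.9423| = kr 10.48 per share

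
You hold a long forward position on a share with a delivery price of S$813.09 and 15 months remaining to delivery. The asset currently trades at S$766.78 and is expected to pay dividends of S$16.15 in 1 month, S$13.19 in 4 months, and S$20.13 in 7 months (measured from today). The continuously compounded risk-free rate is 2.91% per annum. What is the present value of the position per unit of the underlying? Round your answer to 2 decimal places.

-S$66.23

PV(remaining dividends) I = 16.15·e^(−0.0291·1/12) + 13.19·e^(−0.0291·4/12) + 20.13·e^(−0.0291·7/12) = 48.9647
Current forward F = (S − I)·e^(rT) = (766.78 − 48.9647)·e^(0.0291·15/12) = 717.8153 × 1.037045 = 744.4068
Value (long) = (F − K)·e^(−rT) = (744.4068 − 813.09) × 0.964279 = -66.2298
Value = -S$66.23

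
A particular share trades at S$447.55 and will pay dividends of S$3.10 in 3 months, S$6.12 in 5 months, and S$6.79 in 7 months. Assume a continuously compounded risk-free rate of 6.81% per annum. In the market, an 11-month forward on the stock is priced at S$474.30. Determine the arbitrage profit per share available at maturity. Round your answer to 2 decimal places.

PV(dividends) I = 3.10·e^(−0.0681·3/12) + 6.12·e^(−0.0681·5/12) + 6.79·e^(−0.0681·7/12) = 15.5220
Fair forward F* = (S − I)·e^(rT) = (447.55 − 15.5220)·e^0.062425 = 432.0280 × 1.064415 = 459.8571
Market S$474.30 > fair 459.8571: forward overpriced → cash-and-carry (borrow at r, buy the stock and collect the dividends, short the forward).
Profit at T = |F_mkt − F*| = |474.30 − 459.8571| = S$14.44 per share

S$14.44 per share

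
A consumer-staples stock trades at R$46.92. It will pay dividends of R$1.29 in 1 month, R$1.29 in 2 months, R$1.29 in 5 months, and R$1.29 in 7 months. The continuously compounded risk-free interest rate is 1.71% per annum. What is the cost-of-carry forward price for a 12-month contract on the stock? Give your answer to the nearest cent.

PV(dividends) I = 1.29·e^(−0.0171·1/12) + 1.29·e^(−0.0171·2/12) + 1.29·e^(−0.0171·5/12) + 1.29·e^(−0.0171·7/12)
I = 1.2882 + 1.2863 + 1.2808 + 1.2772 = 5.1325
F = (S − I)·e^(rT) = (46.92 − 5.1325) · e^(0.0171·12/12)
= 41.7875 · e^0.017100 = 41.7875 × 1.017247 = R$42.51

R$42.51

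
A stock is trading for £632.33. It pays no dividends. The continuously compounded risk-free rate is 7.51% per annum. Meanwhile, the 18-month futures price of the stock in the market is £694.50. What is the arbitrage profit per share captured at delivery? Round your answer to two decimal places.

Fair futures: F* = S·e^(carry·T), with carry = r = 0.0751
F* = 632.33 · e^(0.0751 × 18/12) = 632.33 · e^0.112650 = 632.33 × 1.119240 = £707.7290
Market £694.50 < fair £707.7290: forward underpriced → reverse cash-and-carry (short spot, go long the forward).
At maturity, profit = |F_mkt − F*| = |694.50 − 707.7290| = £13.23 per share

£13.23 per share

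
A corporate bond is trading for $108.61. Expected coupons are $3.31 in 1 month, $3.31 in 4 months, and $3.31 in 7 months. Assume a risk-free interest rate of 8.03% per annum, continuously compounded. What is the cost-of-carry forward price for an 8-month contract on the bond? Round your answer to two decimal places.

$104.38

PV(coupons) I = 3.31·e^(−0.0803·1/12) + 3.31·e^(−0.0803·4/12) + 3.31·e^(−0.0803·7/12)
I = 3.2879 + 3.2226 + 3.1585 = 9.6690
F = (S − I)·e^(rT) = (108.61 − 9.6690) · e^(0.0803·8/12)
= 98.9410 · e^0.053533 = 98.9410 × 1.054992 = $104.38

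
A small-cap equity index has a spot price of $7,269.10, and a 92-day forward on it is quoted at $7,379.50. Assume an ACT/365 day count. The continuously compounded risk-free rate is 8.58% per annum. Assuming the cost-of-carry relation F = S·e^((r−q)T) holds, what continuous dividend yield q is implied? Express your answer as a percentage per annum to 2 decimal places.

2.60%

From F = S·e^((r−q)T): (r − q) = ln(F/S)/T
ln(7379.50/7269.10) = ln(1.015188) = 0.015074
(r − q) = 0.015074 / (92/365) = 0.059804
q = r − ln(F/S)/T = 0.0858 − 0.059804 = 0.025996
q = 2.60%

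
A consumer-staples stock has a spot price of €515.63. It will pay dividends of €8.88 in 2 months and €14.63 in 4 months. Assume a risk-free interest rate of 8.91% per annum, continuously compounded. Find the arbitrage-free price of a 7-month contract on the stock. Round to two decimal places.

€518.96

PV(dividends) I = 8.88·e^(−0.0891·2/12) + 14.63·e^(−0.0891·4/12)
I = 8.7491 + 14.2019 = 22.9510
F = (S − I)·e^(rT) = (515.63 − 22.9510) · e^(0.0891·7/12)
= 492.6790 · e^0.051975 = 492.6790 × 1.053349 = €518.96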